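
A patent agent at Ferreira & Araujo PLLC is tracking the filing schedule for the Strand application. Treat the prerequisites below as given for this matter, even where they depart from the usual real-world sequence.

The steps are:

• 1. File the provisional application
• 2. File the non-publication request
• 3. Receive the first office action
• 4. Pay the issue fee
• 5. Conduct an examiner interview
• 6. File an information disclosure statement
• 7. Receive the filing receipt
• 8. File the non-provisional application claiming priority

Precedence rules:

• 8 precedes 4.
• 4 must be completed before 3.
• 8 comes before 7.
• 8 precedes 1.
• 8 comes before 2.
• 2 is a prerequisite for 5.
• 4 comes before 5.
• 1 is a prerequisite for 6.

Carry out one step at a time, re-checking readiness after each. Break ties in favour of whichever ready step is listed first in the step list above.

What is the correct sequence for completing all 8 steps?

8 has no prerequisites → 8 first.
1, 2, 4 and 7 are all available; 1 is listed earlier → 1.
Ready: 2, 4, 6 and 7. 2 is listed earlier → 2.
Ready: 4, 6 and 7. 4 is listed earlier → 4.
3 and 5 now also ready, so the ready set is {3, 5, 6, 7}; 3 is listed earlier → 3.
5, 6 and 7 are all available; 5 is listed earlier → 5.
Now 6 and 7 have their prerequisites met. 6 is listed earlier, so 6 next.
That leaves 7 as the only ready step → 7.

8, 1, 2, 4, 3, 5, 6, 7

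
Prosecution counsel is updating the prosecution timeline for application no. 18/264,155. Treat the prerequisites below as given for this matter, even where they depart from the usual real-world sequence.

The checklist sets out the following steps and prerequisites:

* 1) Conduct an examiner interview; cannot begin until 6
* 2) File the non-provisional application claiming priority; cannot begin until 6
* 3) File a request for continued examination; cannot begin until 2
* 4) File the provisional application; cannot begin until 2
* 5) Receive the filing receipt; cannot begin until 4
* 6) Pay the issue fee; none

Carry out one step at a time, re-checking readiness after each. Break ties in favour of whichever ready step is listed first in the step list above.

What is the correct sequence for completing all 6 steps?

6, 1, 2, 3, 4, 5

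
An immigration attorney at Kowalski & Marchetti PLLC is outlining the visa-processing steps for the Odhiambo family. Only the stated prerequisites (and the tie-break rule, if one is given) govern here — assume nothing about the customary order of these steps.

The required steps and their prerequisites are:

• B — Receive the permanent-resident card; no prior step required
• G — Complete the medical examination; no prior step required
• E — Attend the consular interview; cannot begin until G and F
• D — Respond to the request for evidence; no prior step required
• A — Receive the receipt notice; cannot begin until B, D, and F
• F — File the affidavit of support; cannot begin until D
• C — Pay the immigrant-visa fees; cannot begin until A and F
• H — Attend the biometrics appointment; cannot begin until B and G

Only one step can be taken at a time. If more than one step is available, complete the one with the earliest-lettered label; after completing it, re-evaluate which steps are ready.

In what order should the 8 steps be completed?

B → D → F → A → C → G → E → H

Nothing is required for B, D and G. B has the earlier label → B first.
Now D and G have their prerequisites met. D has the earlier label, so D next.
Now F and G have their prerequisites met. F has the earlier label, so F next.
A now also ready, so the ready set is {A, G}; A has the earlier label → A.
C now also ready, so the ready set is {C, G}; C has the earlier label → C.
That leaves G as the only ready step → G.
E and H are both available; E has the earlier label → E.
H needed B and G, now all done → H.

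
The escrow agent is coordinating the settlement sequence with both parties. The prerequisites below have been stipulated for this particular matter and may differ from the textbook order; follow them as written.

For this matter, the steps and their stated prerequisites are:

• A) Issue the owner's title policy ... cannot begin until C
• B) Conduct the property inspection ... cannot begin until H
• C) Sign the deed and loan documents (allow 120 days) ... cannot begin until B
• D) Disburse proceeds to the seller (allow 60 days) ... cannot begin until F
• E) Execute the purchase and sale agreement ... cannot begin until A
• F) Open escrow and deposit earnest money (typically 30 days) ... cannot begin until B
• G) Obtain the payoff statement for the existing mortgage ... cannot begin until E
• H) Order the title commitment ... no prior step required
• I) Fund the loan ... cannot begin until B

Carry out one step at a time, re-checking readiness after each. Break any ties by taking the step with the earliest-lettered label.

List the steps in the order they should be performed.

Only H has no prerequisites, so it is first.
B needed H, now all done → B.
Ready: C, F and I. C has the earlier label → C.
A, F and I are all available; A has the earlier label → A.
E now also ready, so the ready set is {E, F, I}; E has the earlier label → E.
F, G and I are all available; F has the earlier label → F.
Ready: D, G and I. D has the earlier label → D.
G and I are both available; G has the earlier label → G.
I needed B, now all done → I.

H B C A E F D G I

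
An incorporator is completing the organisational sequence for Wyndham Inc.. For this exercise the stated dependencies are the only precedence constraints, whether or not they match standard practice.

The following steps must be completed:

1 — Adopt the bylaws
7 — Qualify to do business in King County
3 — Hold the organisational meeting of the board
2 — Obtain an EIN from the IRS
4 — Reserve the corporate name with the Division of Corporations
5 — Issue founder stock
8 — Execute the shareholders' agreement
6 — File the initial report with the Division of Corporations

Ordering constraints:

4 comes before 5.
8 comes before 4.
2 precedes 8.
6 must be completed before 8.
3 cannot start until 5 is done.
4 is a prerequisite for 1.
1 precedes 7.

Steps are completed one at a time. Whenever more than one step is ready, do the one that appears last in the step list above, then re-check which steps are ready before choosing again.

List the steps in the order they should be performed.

6 and 2 have no prerequisites; 6 is listed later, so 6 is first.
2 is the only step now ready → 2.
Next only 8 has its prerequisites met → 8.
4 needed 8, now all done → 4.
Ready: 5 and 1. 5 is listed later → 5.
Now 3 and 1 have their prerequisites met. 3 is listed later, so 3 next.
1 is the only step now ready → 1.
That leaves 7 as the only ready step → 7.

6, 2, 8, 4, 5, 3, 1, 7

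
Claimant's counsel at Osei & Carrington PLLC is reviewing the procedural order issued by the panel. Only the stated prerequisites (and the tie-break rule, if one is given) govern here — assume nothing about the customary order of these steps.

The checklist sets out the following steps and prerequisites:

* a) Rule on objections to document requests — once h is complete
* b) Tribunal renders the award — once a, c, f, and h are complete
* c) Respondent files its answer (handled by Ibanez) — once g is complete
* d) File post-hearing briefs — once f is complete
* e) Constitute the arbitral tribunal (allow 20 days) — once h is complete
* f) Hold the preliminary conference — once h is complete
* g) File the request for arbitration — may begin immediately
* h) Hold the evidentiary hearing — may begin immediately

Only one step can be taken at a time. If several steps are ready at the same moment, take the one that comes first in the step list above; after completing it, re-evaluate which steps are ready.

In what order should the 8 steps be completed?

g, c, h, a, e, f, b, d

Nothing is required for g and h. g is listed earlier → g first.
Ready: c and h. c is listed earlier → c.
h is the only step now ready → h.
Ready: a, e and f. a is listed earlier → a.
e and f are both available; e is listed earlier → e.
That leaves f as the only ready step → f.
b and d are both available; b is listed earlier → b.
d needed f, now all done → d.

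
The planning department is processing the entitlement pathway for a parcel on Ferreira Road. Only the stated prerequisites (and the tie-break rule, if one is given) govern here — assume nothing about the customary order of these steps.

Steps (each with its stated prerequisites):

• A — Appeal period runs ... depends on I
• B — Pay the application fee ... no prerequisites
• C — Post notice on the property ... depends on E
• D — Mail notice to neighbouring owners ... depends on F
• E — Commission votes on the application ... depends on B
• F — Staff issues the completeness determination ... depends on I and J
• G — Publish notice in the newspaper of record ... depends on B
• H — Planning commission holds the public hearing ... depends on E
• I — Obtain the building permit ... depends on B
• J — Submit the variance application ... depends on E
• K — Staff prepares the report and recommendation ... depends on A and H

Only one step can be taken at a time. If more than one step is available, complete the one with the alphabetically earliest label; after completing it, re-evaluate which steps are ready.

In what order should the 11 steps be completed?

B E C G H I A J F D K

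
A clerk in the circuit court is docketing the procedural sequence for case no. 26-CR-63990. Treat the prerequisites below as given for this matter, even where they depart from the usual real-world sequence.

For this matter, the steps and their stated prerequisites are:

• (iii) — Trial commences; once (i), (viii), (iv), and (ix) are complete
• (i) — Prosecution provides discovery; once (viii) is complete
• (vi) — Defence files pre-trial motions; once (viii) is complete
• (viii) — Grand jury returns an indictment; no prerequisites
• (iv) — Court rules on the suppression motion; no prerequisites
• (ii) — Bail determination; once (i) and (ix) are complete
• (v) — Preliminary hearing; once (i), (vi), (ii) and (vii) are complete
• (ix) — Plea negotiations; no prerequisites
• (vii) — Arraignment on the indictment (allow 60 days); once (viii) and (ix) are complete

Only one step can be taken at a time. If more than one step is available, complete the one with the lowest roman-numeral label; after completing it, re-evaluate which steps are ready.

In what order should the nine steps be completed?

Nothing is required for (iv), (viii) and (ix). (iv) has the earlier label → (iv) first.
Now (viii) and (ix) have their prerequisites met. (viii) has the earlier label, so (viii) next.
(i) and (vi) now also ready, so the ready set is {(i), (vi), (ix)}; (i) has the earlier label → (i).
Ready: (vi) and (ix). (vi) has the earlier label → (vi).
(ix) is the only step now ready → (ix).
(ii), (iii) and (vii) are all available; (ii) has the earlier label → (ii).
Now (iii) and (vii) have their prerequisites met. (iii) has the earlier label, so (iii) next.
(vii) needed (viii) and (ix), now all done → (vii).
(v) needed (i), (ii), (vi) and (vii), now all done → (v).

(iv) (viii) (i) (vi) (ix) (ii) (iii) (vii) (v)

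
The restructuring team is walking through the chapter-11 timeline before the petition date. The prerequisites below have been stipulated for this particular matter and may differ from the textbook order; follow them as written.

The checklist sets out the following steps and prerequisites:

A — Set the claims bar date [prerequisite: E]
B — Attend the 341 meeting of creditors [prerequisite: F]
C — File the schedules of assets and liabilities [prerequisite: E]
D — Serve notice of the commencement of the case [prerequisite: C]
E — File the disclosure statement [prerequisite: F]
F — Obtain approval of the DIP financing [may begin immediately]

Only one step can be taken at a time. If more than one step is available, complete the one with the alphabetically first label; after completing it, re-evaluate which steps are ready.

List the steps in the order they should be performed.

F has no prerequisites → F first.
B and E are both available; B has the earlier label → B.
Next only E has its prerequisites met → E.
Now A and C have their prerequisites met. A has the earlier label, so A next.
C needed E, now all done → C.
D is the only step now ready → D.

F → B → E → A → C → D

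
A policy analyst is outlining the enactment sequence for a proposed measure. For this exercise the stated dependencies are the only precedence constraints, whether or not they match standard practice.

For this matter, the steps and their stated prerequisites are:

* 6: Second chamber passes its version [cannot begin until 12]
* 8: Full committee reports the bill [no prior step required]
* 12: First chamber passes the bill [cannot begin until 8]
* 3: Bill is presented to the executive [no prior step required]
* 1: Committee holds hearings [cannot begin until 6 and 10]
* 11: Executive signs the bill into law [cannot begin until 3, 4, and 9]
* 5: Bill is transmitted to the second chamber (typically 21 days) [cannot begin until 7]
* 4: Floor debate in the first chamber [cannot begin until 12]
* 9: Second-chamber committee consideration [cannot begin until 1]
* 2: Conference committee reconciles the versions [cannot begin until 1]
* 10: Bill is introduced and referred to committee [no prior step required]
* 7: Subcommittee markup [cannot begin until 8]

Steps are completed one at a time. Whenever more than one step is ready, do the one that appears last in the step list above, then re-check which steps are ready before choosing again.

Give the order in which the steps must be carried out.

10, 3, 8, 7, 5, 12, 4, 6, 1, 2, 9, 11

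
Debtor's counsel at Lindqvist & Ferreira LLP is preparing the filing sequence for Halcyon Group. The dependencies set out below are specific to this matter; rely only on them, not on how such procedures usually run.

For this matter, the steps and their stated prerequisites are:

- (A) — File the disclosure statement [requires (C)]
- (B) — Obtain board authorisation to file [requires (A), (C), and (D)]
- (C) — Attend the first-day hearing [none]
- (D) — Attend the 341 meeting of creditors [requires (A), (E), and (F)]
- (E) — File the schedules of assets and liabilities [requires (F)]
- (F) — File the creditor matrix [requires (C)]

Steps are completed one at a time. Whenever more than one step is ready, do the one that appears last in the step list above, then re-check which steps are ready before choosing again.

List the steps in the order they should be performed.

Only (C) has no prerequisites, so it is first.
Ready: (F) and (A). (F) is listed later → (F).
(E) now also ready, so the ready set is {(E), (A)}; (E) is listed later → (E).
(A) is the only step now ready → (A).
That leaves (D) as the only ready step → (D).
Next only (B) has its prerequisites met → (B).

(C) (F) (E) (A) (D) (B)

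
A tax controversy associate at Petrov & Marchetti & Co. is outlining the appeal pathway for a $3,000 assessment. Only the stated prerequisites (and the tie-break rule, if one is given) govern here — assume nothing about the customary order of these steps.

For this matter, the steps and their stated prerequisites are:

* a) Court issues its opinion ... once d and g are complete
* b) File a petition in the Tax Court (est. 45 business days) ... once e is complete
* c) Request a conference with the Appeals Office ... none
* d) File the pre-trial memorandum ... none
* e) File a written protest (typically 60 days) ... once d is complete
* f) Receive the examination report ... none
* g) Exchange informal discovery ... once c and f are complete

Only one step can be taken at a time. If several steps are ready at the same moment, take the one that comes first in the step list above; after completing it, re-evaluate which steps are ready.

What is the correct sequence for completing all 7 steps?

c d e b f g a

Nothing is required for c, d and f. c is listed earlier → c first.
Now d and f have their prerequisites met. d is listed earlier, so d next.
e now also ready, so the ready set is {e, f}; e is listed earlier → e.
b now also ready, so the ready set is {b, f}; b is listed earlier → b.
Next only f has its prerequisites met → f.
g needed c and f, now all done → g.
a needed d and g, now all done → a.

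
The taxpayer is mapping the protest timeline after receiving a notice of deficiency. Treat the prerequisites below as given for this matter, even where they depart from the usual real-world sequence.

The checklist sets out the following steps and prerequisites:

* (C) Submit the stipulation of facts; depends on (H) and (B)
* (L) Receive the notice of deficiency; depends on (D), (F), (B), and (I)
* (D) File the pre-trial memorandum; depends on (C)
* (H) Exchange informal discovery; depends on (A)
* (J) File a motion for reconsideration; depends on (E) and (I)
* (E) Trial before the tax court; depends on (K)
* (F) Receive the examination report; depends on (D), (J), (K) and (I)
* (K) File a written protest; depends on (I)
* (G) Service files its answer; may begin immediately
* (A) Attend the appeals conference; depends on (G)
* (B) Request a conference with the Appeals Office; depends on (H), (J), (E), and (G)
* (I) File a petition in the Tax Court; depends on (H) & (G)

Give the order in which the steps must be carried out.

(G) (A) (H) (I) (K) (E) (J) (B) (C) (D) (F) (L)

Only (G) has no prerequisites, so it is first.
Next only (A) has its prerequisites met → (A).
(H) is the only step now ready → (H).
(I) is the only step now ready → (I).
(K) is the only step now ready → (K).
(E) is the only step now ready → (E).
(J) needed (E) and (I), now all done → (J).
That leaves (B) as the only ready step → (B).
(C) is the only step now ready → (C).
Next only (D) has its prerequisites met → (D).
(F) needed (D), (J), (K) and (I), now all done → (F).
(L) is the only step now ready → (L).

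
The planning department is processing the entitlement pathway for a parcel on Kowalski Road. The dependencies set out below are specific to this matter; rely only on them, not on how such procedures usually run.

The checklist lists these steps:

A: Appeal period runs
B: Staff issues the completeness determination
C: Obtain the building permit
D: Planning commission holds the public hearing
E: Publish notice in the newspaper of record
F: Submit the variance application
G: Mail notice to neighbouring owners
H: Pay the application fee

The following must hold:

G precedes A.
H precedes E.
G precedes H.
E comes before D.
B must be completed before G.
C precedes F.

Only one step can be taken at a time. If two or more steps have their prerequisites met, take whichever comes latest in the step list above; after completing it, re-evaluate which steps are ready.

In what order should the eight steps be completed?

C and B have no prerequisites; C is listed later, so C is first.
Now F and B have their prerequisites met. F is listed later, so F next.
B is the only step now ready → B.
Next only G has its prerequisites met → G.
Now H and A have their prerequisites met. H is listed later, so H next.
E now also ready, so the ready set is {E, A}; E is listed later → E.
Now D and A have their prerequisites met. D is listed later, so D next.
A needed G, now all done → A.

C F B G H E D A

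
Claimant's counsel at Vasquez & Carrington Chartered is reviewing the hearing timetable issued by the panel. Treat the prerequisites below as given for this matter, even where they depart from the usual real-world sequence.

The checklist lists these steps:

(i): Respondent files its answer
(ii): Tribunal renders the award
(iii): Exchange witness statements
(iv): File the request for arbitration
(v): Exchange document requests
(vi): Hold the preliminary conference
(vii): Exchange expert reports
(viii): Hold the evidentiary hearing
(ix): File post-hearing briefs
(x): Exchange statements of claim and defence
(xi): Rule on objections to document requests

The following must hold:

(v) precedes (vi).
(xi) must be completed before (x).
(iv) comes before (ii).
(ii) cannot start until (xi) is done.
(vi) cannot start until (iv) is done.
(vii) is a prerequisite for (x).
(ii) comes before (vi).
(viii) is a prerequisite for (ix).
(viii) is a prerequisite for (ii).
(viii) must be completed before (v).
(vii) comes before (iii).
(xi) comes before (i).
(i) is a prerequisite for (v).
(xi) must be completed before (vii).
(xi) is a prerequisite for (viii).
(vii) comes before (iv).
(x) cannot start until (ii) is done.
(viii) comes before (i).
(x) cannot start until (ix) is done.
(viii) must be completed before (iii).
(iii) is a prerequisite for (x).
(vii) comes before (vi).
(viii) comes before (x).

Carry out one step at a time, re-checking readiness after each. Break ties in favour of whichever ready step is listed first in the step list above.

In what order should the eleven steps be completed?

(xi), (vii), (iv), (viii), (i), (ii), (iii), (v), (vi), (ix), (x)

Only (xi) has no prerequisites, so it is first.
Now (vii) and (viii) have their prerequisites met. (vii) is listed earlier, so (vii) next.
Ready: (iv) and (viii). (iv) is listed earlier → (iv).
That leaves (viii) as the only ready step → (viii).
Ready: (i), (ii), (iii) and (ix). (i) is listed earlier → (i).
Now (ii), (iii), (v) and (ix) have their prerequisites met. (ii) is listed earlier, so (ii) next.
(iii), (v) and (ix) are all available; (iii) is listed earlier → (iii).
Now (v) and (ix) have their prerequisites met. (v) is listed earlier, so (v) next.
Ready: (vi) and (ix). (vi) is listed earlier → (vi).
That leaves (ix) as the only ready step → (ix).
(x) needed (ii), (iii), (vii), (viii), (ix) and (xi), now all done → (x).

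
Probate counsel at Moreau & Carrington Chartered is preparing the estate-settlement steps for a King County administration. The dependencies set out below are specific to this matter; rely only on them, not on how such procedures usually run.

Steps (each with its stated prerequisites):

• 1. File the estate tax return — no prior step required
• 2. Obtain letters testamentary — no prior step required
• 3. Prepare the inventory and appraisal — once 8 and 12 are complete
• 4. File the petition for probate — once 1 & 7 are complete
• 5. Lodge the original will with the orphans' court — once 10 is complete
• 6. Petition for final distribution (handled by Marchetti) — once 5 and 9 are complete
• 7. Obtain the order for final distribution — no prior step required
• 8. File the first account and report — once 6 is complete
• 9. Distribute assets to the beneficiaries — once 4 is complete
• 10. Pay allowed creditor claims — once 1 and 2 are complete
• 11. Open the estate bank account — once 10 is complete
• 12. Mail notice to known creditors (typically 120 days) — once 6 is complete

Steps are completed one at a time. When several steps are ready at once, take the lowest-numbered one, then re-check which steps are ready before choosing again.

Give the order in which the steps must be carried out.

Nothing is required for 1, 2 and 7. 1 has the earlier label → 1 first.
Ready: 2 and 7. 2 has the earlier label → 2.
Ready: 7 and 10. 7 has the earlier label → 7.
4 and 10 are both available; 4 has the earlier label → 4.
9 now also ready, so the ready set is {9, 10}; 9 has the earlier label → 9.
10 is the only step now ready → 10.
5 and 11 are both available; 5 has the earlier label → 5.
6 and 11 are both available; 6 has the earlier label → 6.
Now 8, 11 and 12 have their prerequisites met. 8 has the earlier label, so 8 next.
Now 11 and 12 have their prerequisites met. 11 has the earlier label, so 11 next.
12 needed 6, now all done → 12.
That leaves 3 as the only ready step → 3.

1 2 7 4 9 10 5 6 8 11 12 3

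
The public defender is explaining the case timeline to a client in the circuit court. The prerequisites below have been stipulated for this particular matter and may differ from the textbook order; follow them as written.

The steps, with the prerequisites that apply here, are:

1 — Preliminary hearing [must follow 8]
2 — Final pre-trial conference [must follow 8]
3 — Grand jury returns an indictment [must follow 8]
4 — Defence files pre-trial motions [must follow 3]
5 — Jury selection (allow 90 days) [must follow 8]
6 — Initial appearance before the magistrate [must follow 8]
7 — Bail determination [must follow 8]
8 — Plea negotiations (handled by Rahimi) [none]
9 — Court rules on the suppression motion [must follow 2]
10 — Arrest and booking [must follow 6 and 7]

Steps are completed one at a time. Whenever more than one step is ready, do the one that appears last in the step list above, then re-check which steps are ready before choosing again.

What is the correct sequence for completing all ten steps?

8 → 7 → 6 → 10 → 5 → 3 → 4 → 2 → 9 → 1

Only 8 has no prerequisites, so it is first.
7, 6, 5, 3, 2 and 1 are all available; 7 is listed later → 7.
Ready: 6, 5, 3, 2 and 1. 6 is listed later → 6.
10, 5, 3, 2 and 1 are all available; 10 is listed later → 10.
Now 5, 3, 2 and 1 have their prerequisites met. 5 is listed later, so 5 next.
Ready: 3, 2 and 1. 3 is listed later → 3.
Now 4, 2 and 1 have their prerequisites met. 4 is listed later, so 4 next.
Now 2 and 1 have their prerequisites met. 2 is listed later, so 2 next.
9 now also ready, so the ready set is {9, 1}; 9 is listed later → 9.
Next only 1 has its prerequisites met → 1.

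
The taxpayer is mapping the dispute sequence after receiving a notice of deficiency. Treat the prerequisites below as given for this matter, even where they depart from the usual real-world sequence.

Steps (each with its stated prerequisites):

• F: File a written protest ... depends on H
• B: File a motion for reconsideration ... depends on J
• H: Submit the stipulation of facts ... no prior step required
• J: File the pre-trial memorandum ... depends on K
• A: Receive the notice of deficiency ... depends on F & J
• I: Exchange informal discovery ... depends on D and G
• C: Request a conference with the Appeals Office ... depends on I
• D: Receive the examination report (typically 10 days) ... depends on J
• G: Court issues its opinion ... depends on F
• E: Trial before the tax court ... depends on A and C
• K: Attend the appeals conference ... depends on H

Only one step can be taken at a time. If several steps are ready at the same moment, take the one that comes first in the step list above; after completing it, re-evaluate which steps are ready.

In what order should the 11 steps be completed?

Only H has no prerequisites, so it is first.
F and K are both available; F is listed earlier → F.
G now also ready, so the ready set is {G, K}; G is listed earlier → G.
Next only K has its prerequisites met → K.
J is the only step now ready → J.
Ready: B, A and D. B is listed earlier → B.
A and D are both available; A is listed earlier → A.
That leaves D as the only ready step → D.
That leaves I as the only ready step → I.
That leaves C as the only ready step → C.
Next only E has its prerequisites met → E.

H F G K J B A D I C E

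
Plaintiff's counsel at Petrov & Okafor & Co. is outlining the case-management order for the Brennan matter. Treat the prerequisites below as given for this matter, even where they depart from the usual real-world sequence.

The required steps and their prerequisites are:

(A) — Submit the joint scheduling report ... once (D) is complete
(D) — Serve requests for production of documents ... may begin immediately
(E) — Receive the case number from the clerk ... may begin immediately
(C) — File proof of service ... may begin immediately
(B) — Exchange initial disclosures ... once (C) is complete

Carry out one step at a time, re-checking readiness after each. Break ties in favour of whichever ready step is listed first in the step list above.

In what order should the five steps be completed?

(D), (A), (E), (C), (B)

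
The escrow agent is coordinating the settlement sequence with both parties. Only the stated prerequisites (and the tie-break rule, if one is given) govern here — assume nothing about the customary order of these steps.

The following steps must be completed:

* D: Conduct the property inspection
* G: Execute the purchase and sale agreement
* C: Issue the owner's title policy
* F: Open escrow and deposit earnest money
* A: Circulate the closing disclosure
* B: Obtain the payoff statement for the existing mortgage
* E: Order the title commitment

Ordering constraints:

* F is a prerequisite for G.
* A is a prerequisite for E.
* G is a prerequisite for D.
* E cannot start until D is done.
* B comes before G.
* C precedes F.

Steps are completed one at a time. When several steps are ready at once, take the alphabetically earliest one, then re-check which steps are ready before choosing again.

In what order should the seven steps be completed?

A, B, C, F, G, D, E

A, B and C have no prerequisites; A has the earlier label, so A is first.
Ready: B and C. B has the earlier label → B.
C is the only step now ready → C.
Next only F has its prerequisites met → F.
That leaves G as the only ready step → G.
D needed G, now all done → D.
E needed A and D, now all done → E.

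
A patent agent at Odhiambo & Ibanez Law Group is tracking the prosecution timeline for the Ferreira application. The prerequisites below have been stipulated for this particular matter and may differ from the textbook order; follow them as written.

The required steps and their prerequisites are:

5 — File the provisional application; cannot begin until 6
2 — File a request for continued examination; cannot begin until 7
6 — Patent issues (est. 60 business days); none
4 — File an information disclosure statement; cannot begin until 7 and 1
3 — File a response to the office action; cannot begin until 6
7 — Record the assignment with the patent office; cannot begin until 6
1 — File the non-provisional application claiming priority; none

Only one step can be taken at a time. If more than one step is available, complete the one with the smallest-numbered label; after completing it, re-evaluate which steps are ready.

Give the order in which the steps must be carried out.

1 and 6 have no prerequisites; 1 has the earlier label, so 1 is first.
6 is the only step now ready → 6.
3, 5 and 7 are all available; 3 has the earlier label → 3.
Now 5 and 7 have their prerequisites met. 5 has the earlier label, so 5 next.
7 is the only step now ready → 7.
2 and 4 are both available; 2 has the earlier label → 2.
4 is the only step now ready → 4.

1 6 3 5 7 2 4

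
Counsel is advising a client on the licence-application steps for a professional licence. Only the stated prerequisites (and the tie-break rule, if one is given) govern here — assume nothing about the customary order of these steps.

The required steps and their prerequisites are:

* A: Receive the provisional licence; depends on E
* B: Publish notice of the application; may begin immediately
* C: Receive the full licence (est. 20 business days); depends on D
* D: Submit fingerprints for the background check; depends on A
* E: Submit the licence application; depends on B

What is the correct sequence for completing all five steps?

B, E, A, D, C

Only B has no prerequisites, so it is first.
Next only E has its prerequisites met → E.
A needed E, now all done → A.
Next only D has its prerequisites met → D.
C needed D, now all done → C.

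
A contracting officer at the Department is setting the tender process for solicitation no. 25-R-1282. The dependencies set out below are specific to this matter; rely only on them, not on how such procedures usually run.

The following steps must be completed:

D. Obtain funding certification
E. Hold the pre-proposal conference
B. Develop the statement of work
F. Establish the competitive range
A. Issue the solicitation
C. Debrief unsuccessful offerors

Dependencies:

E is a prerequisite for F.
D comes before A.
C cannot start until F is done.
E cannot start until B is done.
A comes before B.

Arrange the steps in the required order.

D A B E F C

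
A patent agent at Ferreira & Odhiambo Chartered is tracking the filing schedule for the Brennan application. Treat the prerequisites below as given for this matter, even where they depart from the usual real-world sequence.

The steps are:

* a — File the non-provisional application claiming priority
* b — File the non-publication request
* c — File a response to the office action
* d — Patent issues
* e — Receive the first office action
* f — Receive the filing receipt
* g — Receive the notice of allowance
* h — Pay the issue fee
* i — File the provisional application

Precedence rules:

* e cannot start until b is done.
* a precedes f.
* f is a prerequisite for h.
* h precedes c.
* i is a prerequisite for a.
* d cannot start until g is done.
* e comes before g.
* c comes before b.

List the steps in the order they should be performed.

i → a → f → h → c → b → e → g → d

Only i has no prerequisites, so it is first.
a is the only step now ready → a.
That leaves f as the only ready step → f.
Next only h has its prerequisites met → h.
c is the only step now ready → c.
b is the only step now ready → b.
e is the only step now ready → e.
g is the only step now ready → g.
d needed g, now all done → d.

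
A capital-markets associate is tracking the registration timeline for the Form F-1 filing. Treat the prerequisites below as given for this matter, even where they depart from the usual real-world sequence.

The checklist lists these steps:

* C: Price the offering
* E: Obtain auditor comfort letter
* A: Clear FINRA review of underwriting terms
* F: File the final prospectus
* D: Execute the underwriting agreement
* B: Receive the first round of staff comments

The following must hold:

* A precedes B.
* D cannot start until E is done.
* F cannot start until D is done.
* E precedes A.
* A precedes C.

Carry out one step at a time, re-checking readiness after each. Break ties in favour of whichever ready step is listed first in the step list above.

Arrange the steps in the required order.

E → A → C → D → F → B

E is the only step with nothing outstanding, so it goes first.
A and D are both available; A is listed earlier → A.
C, D and B are all available; C is listed earlier → C.
D and B are both available; D is listed earlier → D.
F and B are both available; F is listed earlier → F.
B needed A, now all done → B.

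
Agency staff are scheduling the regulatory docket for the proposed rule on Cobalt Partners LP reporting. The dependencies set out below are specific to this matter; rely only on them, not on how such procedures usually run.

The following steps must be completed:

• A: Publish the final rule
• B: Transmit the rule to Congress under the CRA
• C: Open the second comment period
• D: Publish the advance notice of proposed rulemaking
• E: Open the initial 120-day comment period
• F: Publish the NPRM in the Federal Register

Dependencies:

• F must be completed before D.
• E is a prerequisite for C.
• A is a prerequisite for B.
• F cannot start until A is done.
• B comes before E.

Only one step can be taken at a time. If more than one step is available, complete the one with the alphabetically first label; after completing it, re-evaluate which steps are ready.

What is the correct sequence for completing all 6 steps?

A, B, E, C, F, D

A is the only step with nothing outstanding, so it goes first.
Ready: B and F. B has the earlier label → B.
E now also ready, so the ready set is {E, F}; E has the earlier label → E.
C and F are both available; C has the earlier label → C.
Next only F has its prerequisites met → F.
D is the only step now ready → D.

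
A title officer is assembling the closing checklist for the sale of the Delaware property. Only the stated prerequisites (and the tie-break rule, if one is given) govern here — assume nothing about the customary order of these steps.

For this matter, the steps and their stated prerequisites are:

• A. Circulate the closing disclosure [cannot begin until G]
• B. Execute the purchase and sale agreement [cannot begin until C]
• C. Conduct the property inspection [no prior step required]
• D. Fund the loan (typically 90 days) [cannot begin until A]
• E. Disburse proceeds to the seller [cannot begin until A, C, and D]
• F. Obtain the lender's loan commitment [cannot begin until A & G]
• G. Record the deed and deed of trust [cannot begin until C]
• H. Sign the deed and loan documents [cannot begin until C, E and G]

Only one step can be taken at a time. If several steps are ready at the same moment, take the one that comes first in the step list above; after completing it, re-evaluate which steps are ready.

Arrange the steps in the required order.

C has no prerequisites → C first.
B and G are both available; B is listed earlier → B.
Next only G has its prerequisites met → G.
That leaves A as the only ready step → A.
Ready: D and F. D is listed earlier → D.
E now also ready, so the ready set is {E, F}; E is listed earlier → E.
H now also ready, so the ready set is {F, H}; F is listed earlier → F.
H needed C, E and G, now all done → H.

C → B → G → A → D → E → F → H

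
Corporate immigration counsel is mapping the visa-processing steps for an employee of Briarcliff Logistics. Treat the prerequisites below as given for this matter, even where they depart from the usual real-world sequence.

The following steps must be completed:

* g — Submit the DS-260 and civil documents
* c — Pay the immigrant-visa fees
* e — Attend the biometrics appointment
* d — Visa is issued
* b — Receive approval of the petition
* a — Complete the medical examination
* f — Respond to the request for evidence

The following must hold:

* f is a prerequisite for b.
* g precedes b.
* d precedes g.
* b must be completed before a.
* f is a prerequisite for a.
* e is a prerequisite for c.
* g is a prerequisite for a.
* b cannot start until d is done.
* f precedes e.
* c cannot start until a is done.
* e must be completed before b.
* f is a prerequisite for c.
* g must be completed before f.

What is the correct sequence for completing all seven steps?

d has no prerequisites → d first.
g needed d, now all done → g.
That leaves f as the only ready step → f.
e needed f, now all done → e.
Next only b has its prerequisites met → b.
a needed g, b and f, now all done → a.
c is the only step now ready → c.

d g f e b a c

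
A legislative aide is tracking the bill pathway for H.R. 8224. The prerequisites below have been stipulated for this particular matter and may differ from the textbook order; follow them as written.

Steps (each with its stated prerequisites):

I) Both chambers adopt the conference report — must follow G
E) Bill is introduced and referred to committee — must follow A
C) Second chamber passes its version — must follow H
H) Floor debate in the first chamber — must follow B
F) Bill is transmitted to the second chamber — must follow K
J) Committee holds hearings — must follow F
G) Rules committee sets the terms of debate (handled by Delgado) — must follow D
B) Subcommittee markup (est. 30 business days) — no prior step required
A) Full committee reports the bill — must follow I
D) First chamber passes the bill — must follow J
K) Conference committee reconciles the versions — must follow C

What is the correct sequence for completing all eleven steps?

B, H, C, K, F, J, D, G, I, A, E

B has no prerequisites → B first.
H needed B, now all done → H.
That leaves C as the only ready step → C.
Next only K has its prerequisites met → K.
F needed K, now all done → F.
J needed F, now all done → J.
D needed J, now all done → D.
G needed D, now all done → G.
I needed G, now all done → I.
A needed I, now all done → A.
Next only E has its prerequisites met → E.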